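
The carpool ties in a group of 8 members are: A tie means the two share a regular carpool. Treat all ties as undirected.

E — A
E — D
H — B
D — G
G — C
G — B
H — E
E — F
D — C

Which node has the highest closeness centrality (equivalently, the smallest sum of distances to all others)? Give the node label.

E

Farness (sum of distances to all others) for each node — A:16, B:14, C:15, D:11, E:10, F:16, G:13, H:13.
The smallest farness is 10, for E, so E has the highest closeness.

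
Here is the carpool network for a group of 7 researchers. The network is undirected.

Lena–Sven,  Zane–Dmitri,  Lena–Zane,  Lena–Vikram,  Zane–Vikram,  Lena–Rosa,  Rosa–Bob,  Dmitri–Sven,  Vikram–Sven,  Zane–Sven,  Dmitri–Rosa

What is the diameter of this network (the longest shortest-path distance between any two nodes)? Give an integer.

Eccentricity of each node (its greatest distance to any other): Bob:3, Dmitri:2, Lena:2, Rosa:2, Sven:3, Vikram:3, Zane:3.
The maximum eccentricity is 3, realized for instance by the pair Bob–Zane via Bob – Rosa – Dmitri – Zane. So the diameter is 3.

3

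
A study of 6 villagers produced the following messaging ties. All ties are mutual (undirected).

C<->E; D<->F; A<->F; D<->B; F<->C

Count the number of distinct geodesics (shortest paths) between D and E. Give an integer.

1

The shortest distance is 3, and the only length-3 path is D–F–C–E. So there is exactly 1 shortest path.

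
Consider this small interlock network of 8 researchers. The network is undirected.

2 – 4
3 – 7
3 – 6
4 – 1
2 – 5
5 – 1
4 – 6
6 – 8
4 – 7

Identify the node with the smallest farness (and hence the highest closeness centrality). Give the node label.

4

Farness (sum of distances to all others) for each node — 1:14, 2:14, 3:16, 4:10, 5:18, 6:12, 7:14, 8:18.
The smallest farness is 10, for 4, so 4 has the highest closeness.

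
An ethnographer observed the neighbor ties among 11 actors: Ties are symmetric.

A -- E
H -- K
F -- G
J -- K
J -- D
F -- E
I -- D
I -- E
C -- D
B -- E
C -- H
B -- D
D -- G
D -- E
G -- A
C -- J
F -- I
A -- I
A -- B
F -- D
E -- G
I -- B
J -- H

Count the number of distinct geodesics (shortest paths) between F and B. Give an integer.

The shortest distance is 2. The length-2 paths are: F–I–B; F–E–B; F–D–B.
That gives 3 distinct shortest paths.

3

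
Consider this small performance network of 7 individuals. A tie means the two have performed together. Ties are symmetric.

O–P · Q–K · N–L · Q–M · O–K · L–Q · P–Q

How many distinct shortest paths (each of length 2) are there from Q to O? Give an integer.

2

The shortest distance is 2. The length-2 paths are: Q–P–O; Q–K–O.
That gives 2 distinct shortest paths.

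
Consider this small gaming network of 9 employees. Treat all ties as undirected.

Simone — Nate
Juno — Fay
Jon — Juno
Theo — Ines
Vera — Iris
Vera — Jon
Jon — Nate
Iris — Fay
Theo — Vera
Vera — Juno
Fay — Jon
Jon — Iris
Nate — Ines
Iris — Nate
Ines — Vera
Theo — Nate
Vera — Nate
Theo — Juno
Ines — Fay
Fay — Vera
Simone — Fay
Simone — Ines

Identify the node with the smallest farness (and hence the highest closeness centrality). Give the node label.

Farness (sum of distances to all others) for each node — Fay:10, Ines:11, Iris:12, Jon:11, Juno:12, Nate:10, Simone:13, Theo:12, Vera:9.
The smallest farness is 9, for Vera, so Vera has the highest closeness.

Vera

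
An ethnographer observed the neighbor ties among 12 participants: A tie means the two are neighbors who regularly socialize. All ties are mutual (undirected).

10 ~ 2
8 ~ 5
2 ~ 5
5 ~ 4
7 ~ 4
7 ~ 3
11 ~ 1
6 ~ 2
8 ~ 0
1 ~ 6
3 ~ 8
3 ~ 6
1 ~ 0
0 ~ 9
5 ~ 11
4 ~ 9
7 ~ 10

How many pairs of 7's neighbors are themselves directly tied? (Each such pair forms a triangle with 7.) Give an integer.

0

7's neighbors are 3, 4, and 10, but none of them are tied to each other, so no triangle contains 7.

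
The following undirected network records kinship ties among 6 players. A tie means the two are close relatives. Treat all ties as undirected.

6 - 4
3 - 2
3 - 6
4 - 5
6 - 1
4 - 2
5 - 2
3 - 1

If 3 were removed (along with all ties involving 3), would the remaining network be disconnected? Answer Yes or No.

Even without 3, every remaining node can still reach every other (the residual graph is connected), so 3 is not a cut vertex.

No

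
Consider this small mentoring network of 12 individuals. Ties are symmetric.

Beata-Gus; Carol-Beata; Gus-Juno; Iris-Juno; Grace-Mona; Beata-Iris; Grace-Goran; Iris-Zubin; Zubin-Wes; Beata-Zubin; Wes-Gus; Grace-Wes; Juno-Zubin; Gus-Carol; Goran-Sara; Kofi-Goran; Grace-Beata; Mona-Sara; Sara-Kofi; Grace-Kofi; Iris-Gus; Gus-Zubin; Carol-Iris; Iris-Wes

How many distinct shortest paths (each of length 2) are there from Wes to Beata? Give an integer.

4

The shortest distance is 2. The length-2 paths are: Wes–Grace–Beata; Wes–Zubin–Beata; Wes–Gus–Beata; Wes–Iris–Beata.
That gives 4 distinct shortest paths.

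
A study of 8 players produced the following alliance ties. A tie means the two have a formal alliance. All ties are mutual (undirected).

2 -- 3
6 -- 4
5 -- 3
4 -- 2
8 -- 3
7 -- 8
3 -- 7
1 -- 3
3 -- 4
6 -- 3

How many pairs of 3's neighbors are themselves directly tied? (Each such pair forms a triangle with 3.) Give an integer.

3

3's neighbors: 1, 2, 4, 5, 6, 7, and 8.
Neighbor pairs that are themselves tied: 3–2–4; 3–4–6; 3–7–8. Each forms one triangle with 3, for 3 in total.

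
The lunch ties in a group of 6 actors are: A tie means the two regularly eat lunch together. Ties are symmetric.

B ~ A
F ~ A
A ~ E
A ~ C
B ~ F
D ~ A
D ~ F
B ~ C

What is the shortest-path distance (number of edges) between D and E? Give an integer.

2

One shortest route is D – A – E, which uses 2 edges, and D and E are not directly tied, so nothing shorter exists. So d(D,E) = 2.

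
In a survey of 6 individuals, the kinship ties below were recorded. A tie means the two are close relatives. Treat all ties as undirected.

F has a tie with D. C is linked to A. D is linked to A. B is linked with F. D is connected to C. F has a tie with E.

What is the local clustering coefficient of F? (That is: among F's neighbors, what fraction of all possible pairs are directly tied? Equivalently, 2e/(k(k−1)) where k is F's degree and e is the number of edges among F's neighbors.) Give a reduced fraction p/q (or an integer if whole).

0

F's neighbors: B, D, and E (k = 3).
Possible neighbor pairs: C(3,2) = 3. Edges among them: none → e = 0.
Clustering(F) = 0/3 = 0.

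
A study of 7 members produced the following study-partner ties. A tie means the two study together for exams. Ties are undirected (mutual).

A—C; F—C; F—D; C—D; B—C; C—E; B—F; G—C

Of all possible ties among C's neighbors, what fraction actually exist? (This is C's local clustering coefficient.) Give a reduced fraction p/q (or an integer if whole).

C's neighbors: A, B, D, E, F, and G (k = 6).
Possible neighbor pairs: C(6,2) = 15. Edges among them: B–F, D–F → e = 2.
Clustering(C) = 2/15.

2/15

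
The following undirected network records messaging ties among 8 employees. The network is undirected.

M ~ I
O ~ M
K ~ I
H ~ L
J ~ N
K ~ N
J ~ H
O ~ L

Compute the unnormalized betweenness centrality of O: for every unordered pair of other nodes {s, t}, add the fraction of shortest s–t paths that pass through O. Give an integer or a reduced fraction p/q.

9/2

Pairs whose geodesics pass through O — L–K: 1/2; L–I: 1; L–M: 1; H–I: 1/2; H–M: 1; J–M: 1/2.
All other pairs contribute 0.
Summing the contributions gives betweenness(O) = 9/2.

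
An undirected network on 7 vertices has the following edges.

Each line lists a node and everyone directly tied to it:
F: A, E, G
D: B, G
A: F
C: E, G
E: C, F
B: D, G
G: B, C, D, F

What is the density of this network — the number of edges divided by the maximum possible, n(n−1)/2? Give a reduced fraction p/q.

There are 8 edges and 7 nodes, so the maximum possible is C(7,2) = 21.
Density = 8/21.

8/21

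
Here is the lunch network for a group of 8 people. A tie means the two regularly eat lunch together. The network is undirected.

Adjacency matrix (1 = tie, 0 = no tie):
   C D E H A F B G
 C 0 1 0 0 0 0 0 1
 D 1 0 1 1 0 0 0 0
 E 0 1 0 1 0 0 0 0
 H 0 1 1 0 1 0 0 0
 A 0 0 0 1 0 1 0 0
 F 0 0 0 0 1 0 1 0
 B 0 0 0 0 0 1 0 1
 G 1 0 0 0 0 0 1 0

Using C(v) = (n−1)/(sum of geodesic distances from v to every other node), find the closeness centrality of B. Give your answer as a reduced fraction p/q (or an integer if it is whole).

Distances from B: A:2, C:2, D:3, E:4, F:1, G:1, H:3. Sum = 16.
n = 8, so closeness = 7/16.

7/16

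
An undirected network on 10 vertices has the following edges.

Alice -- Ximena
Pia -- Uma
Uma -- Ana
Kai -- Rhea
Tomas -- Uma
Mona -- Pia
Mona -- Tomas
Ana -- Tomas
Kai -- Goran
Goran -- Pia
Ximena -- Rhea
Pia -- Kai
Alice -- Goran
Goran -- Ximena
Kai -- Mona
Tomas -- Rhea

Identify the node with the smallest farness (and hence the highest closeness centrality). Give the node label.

Pia

Farness (sum of distances to all others) for each node — Alice:21, Ana:21, Goran:16, Kai:15, Mona:17, Pia:14, Rhea:15, Tomas:16, Uma:17, Ximena:18.
The smallest farness is 14, for Pia, so Pia has the highest closeness.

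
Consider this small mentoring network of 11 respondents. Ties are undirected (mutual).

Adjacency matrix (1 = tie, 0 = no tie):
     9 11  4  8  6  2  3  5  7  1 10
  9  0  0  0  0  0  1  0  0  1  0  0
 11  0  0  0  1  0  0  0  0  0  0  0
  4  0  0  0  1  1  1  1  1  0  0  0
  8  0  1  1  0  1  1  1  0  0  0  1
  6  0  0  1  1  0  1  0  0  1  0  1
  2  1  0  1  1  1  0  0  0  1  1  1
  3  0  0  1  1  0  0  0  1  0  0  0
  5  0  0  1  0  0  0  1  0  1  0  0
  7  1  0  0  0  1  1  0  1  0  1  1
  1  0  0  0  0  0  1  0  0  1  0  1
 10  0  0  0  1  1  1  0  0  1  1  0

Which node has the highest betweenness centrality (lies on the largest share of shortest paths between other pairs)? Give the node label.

Unnormalized betweenness of each node: 1:0, 2:28/3, 3:1, 4:43/12, 5:23/12, 6:4/3, 7:77/12, 8:73/6, 9:0, 10:9/4, 11:0.
8 has the largest value, 73/6, making it the main broker — the node through which the most shortest paths run.

8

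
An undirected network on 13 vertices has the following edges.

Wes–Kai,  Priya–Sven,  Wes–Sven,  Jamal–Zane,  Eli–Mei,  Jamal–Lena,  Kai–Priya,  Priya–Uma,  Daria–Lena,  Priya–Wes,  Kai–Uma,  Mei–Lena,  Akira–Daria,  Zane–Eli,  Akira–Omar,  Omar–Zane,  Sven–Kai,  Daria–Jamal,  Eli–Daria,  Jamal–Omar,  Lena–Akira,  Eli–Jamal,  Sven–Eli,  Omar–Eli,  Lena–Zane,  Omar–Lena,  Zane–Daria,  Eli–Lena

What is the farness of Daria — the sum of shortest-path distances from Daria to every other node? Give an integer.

Distances from Daria: Akira:1, Eli:1, Jamal:1, Kai:3, Lena:1, Mei:2, Omar:2, Priya:3, Sven:2, Uma:4, Wes:3, Zane:1.
Sum = 1 + 1 + 1 + 3 + 1 + 2 + 2 + 3 + 2 + 4 + 3 + 1 = 24.

24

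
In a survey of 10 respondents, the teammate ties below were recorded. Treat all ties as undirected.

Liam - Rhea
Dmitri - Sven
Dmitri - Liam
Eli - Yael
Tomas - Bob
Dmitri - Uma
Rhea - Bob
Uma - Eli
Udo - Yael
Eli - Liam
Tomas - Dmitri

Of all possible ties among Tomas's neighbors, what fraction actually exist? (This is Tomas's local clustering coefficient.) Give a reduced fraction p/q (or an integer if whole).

0

Tomas's neighbors: Bob and Dmitri (k = 2).
Possible neighbor pairs: C(2,2) = 1. Edges among them: none → e = 0.
Clustering(Tomas) = 0/1.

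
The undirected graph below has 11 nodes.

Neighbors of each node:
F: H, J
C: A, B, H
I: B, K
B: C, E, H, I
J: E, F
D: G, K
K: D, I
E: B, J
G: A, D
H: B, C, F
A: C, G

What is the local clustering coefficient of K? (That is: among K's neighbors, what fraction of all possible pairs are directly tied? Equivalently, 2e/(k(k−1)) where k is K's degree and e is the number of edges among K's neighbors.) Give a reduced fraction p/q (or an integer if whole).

K's neighbors: D and I (k = 2).
Possible neighbor pairs: C(2,2) = 1. Edges among them: none → e = 0.
Clustering(K) = 0/1.

0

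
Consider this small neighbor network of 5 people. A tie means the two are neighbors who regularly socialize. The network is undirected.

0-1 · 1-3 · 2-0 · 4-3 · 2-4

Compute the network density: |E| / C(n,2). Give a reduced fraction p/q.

There are 5 edges and 5 nodes, so the maximum possible is C(5,2) = 10.
Density = 5/10 = 1/2.

1/2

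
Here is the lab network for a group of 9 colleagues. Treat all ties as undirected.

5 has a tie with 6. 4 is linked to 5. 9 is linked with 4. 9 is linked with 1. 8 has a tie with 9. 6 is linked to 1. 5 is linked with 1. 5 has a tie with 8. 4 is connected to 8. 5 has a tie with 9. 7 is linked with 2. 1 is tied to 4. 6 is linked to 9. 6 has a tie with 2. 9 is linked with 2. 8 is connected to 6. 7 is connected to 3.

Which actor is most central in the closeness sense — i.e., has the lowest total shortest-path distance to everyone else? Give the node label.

9

Farness (sum of distances to all others) for each node — 1:15, 2:13, 3:25, 4:15, 5:14, 6:12, 7:18, 8:15, 9:11.
The smallest farness is 11, for 9, so 9 has the highest closeness.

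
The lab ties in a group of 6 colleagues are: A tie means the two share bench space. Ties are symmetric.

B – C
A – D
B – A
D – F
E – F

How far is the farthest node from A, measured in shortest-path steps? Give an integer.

3

Distances from A: B:1, C:2, D:1, E:3, F:2.
The largest is 3 (to E), so the eccentricity of A is 3.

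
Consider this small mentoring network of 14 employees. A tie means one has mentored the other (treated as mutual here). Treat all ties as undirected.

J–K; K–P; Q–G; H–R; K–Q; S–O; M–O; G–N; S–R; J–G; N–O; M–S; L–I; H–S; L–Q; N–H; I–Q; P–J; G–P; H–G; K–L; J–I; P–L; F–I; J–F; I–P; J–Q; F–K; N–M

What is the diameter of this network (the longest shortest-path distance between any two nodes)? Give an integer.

4

Eccentricity of each node (its greatest distance to any other): F:4, G:2, H:3, I:4, J:3, K:4, L:4, M:4, N:3, O:4, P:3, Q:3, R:4, S:4.
The maximum eccentricity is 4, realized for instance by the pair F–M via F – J – G – N – M. So the diameter is 4.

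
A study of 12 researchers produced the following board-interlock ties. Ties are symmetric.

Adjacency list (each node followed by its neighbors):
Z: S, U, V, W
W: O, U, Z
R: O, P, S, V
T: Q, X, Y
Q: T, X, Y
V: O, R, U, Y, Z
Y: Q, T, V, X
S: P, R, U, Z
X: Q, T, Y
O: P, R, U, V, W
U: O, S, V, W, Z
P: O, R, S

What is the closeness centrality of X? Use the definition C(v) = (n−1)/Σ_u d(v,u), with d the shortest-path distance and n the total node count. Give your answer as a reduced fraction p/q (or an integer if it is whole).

Distances from X: O:3, P:4, Q:1, R:3, S:4, T:1, U:3, V:2, W:4, Y:1, Z:3. Sum = 29.
n = 12, so closeness = 11/29.

11/29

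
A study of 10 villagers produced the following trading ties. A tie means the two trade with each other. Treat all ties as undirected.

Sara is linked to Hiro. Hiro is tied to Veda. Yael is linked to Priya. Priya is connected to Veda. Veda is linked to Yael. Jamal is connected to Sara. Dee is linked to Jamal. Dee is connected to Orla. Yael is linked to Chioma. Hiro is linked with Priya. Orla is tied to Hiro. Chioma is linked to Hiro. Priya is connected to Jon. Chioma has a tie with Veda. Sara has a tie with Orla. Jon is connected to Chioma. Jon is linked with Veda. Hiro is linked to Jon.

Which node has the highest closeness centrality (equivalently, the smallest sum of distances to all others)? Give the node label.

Farness (sum of distances to all others) for each node — Chioma:16, Dee:22, Hiro:12, Jamal:22, Jon:16, Orla:16, Priya:16, Sara:16, Veda:15, Yael:21.
The smallest farness is 12, for Hiro, so Hiro has the highest closeness.

Hiro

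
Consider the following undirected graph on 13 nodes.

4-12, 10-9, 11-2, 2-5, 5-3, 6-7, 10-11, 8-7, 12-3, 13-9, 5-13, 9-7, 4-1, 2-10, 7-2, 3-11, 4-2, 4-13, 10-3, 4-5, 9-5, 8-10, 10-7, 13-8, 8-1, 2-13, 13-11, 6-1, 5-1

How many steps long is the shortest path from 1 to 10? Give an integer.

One shortest route is 1 – 8 – 10, which uses 2 edges, and 1 and 10 are not directly tied, so nothing shorter exists. So d(1,10) = 2.

2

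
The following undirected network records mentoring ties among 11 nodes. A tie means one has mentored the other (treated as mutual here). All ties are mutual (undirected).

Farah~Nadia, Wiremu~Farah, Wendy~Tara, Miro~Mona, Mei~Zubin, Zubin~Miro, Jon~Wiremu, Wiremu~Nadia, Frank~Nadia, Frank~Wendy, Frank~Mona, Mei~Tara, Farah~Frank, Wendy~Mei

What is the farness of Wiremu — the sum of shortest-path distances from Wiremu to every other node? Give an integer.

28

Distances from Wiremu: Farah:1, Frank:2, Jon:1, Mei:4, Miro:4, Mona:3, Nadia:1, Tara:4, Wendy:3, Zubin:5.
Sum = 1 + 2 + 1 + 4 + 4 + 3 + 1 + 4 + 3 + 5 = 28.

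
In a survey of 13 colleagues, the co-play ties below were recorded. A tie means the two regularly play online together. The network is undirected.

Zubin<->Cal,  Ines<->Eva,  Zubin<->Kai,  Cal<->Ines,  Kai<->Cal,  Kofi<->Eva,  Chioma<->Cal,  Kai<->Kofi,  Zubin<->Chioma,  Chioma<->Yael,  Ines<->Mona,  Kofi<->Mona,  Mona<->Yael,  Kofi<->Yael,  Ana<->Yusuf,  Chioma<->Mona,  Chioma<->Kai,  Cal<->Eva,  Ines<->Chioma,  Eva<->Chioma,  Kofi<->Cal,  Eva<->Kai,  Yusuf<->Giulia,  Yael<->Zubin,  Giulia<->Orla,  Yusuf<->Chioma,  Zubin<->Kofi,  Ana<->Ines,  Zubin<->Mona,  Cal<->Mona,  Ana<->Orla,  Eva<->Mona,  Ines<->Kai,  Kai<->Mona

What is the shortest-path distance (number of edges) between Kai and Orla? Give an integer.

3

One shortest route is Kai – Ines – Ana – Orla, which uses 3 edges, and at distance 2 from Kai we only reach {Ana, Yael, Yusuf}, which does not include Orla. So d(Kai,Orla) = 3.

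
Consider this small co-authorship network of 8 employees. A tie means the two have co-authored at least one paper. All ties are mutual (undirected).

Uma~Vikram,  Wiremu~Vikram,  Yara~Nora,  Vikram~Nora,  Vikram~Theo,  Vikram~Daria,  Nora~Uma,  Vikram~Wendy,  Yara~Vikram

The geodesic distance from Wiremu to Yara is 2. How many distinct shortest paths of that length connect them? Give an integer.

1

The shortest distance is 2, and the only length-2 path is Wiremu–Vikram–Yara. So there is exactly 1 shortest path.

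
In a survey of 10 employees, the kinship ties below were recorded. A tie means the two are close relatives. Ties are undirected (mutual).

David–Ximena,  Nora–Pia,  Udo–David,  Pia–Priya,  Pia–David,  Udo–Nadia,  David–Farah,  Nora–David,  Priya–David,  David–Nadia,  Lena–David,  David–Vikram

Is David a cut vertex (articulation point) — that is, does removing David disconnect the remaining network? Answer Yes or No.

Yes

Removing David leaves {Lena} with no path to {Nora, Pia, and Priya}, so the network splits into 6 components. David is a cut vertex.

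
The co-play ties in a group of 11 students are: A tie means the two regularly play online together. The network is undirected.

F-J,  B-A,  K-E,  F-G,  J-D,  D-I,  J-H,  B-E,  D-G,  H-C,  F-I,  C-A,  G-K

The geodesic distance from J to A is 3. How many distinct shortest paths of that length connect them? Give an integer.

1

The shortest distance is 3, and the only length-3 path is J–H–C–A. So there is exactly 1 shortest path.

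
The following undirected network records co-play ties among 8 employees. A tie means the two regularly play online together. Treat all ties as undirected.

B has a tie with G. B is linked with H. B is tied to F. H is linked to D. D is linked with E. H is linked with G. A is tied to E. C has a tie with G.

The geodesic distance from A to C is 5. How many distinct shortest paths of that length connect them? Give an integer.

1

The shortest distance is 5, and the only length-5 path is A–E–D–H–G–C. So there is exactly 1 shortest path.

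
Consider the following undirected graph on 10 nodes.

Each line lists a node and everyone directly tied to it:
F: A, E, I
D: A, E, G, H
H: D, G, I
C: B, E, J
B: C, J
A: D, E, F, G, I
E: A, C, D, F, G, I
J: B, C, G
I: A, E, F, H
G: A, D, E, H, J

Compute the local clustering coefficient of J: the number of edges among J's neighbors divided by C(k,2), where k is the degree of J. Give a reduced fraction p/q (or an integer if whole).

J's neighbors: B, C, and G (k = 3).
Possible neighbor pairs: C(3,2) = 3. Edges among them: B–C → e = 1.
Clustering(J) = 1/3.

1/3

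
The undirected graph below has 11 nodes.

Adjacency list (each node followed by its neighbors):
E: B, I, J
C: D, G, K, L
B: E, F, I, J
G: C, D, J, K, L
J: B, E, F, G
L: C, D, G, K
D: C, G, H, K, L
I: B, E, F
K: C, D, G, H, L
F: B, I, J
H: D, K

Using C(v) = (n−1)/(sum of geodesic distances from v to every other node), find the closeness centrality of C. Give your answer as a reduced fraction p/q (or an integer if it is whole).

10/21

Distances from C: B:3, D:1, E:3, F:3, G:1, H:2, I:4, J:2, K:1, L:1. Sum = 21.
n = 11, so closeness = 10/21.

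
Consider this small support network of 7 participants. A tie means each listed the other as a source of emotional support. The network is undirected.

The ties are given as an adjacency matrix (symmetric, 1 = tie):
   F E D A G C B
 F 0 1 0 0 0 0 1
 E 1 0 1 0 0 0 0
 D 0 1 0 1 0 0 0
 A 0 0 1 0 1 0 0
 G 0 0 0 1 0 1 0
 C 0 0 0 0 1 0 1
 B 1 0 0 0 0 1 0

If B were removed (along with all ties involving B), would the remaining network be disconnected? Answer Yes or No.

No

Even without B, every remaining node can still reach every other (the residual graph is connected), so B is not a cut vertex.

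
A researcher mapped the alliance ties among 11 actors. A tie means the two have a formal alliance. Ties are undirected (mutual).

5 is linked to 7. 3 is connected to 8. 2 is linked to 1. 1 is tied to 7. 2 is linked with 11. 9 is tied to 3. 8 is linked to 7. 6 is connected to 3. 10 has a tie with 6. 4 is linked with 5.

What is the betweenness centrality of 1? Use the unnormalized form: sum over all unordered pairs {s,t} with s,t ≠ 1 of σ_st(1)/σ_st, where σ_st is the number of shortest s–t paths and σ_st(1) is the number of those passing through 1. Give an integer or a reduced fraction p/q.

Pairs whose geodesics pass through 1 — 4–11: 1; 4–2: 1; 10–11: 1; 10–2: 1; 9–11: 1; 9–2: 1; 3–11: 1; 3–2: 1; 11–6: 1; 11–7: 1; 11–5: 1; 11–8: 1; 6–2: 1; 2–7: 1 … (+2 more pairs).
All other pairs contribute 0.
Summing the contributions gives betweenness(1) = 16.

16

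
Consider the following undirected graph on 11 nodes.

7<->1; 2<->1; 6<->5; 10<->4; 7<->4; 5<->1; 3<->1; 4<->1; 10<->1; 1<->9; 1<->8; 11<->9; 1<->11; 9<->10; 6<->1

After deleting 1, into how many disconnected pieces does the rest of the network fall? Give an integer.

5

Without 1, the remaining ties split the others into: {4, 7, 9, 10, 11}; {3}; {2}; {8}; {5, 6}.
That's 5 separate components.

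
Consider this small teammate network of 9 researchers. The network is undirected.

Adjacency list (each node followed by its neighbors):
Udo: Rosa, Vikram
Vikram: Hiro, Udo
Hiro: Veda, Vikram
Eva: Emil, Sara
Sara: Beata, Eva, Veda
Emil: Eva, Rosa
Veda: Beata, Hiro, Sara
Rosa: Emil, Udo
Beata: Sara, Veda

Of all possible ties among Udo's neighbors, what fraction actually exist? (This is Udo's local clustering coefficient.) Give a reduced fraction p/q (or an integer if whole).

0

Udo's neighbors: Rosa and Vikram (k = 2).
Possible neighbor pairs: C(2,2) = 1. Edges among them: none → e = 0.
Clustering(Udo) = 0/1.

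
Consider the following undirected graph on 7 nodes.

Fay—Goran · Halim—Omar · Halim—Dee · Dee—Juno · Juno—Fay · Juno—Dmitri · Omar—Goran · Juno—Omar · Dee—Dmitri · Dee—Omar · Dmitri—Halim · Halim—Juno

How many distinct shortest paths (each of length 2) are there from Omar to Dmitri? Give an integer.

3

The shortest distance is 2. The length-2 paths are: Omar–Juno–Dmitri; Omar–Halim–Dmitri; Omar–Dee–Dmitri.
That gives 3 distinct shortest paths.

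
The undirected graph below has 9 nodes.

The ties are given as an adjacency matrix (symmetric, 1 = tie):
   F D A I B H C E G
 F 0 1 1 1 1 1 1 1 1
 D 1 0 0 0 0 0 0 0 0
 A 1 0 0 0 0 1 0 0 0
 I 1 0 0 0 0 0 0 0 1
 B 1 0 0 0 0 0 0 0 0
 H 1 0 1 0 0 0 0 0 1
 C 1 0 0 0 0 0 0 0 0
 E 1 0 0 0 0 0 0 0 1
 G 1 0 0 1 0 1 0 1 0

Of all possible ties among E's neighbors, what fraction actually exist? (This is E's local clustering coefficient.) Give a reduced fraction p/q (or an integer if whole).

E's neighbors: F and G (k = 2).
Possible neighbor pairs: C(2,2) = 1. Edges among them: F–G → e = 1.
Clustering(E) = 1/1.

1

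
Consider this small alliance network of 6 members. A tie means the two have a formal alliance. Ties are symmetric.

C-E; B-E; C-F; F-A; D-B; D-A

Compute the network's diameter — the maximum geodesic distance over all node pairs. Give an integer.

Eccentricity of each node (its greatest distance to any other): A:3, B:3, C:3, D:3, E:3, F:3.
The maximum eccentricity is 3, realized for instance by the pair A–E via A – F – C – E. So the diameter is 3.

3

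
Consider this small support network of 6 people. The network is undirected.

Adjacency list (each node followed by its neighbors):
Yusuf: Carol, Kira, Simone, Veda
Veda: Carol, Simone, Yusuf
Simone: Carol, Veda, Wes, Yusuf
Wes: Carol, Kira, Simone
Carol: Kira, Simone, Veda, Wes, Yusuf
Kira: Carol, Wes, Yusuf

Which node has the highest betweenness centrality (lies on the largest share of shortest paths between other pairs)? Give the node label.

Unnormalized betweenness of each node: Carol:5/3, Kira:1/3, Simone:5/6, Veda:0, Wes:1/3, Yusuf:5/6.
Carol has the largest value, 5/3, making it the main broker — the node through which the most shortest paths run.

Carol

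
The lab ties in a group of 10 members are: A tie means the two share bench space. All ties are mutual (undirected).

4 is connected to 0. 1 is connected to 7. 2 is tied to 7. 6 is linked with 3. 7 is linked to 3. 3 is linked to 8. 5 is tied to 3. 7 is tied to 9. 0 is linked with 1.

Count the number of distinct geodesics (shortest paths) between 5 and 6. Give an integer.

1

The shortest distance is 2, and the only length-2 path is 5–3–6. So there is exactly 1 shortest path.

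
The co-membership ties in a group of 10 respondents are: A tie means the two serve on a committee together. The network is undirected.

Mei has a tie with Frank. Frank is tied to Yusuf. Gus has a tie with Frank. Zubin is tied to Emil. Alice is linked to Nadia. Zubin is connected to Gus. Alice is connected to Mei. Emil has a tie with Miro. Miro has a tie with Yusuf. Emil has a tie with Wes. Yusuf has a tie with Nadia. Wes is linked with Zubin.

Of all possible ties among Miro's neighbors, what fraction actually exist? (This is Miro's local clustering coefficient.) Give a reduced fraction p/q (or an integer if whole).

0

Miro's neighbors: Emil and Yusuf (k = 2).
Possible neighbor pairs: C(2,2) = 1. Edges among them: none → e = 0.
Clustering(Miro) = 0/1.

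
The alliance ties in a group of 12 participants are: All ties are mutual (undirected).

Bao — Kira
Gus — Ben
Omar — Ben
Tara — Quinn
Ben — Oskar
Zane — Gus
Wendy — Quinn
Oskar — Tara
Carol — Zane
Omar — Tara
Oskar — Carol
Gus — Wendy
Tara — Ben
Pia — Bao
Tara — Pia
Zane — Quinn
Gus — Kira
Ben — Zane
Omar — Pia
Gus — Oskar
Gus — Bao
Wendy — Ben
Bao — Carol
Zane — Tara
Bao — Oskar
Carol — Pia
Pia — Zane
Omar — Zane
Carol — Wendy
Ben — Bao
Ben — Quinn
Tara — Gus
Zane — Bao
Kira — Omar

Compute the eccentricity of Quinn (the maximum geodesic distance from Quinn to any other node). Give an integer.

Distances from Quinn: Bao:2, Ben:1, Carol:2, Gus:2, Kira:3, Omar:2, Oskar:2, Pia:2, Tara:1, Wendy:1, Zane:1.
The largest is 3 (to Kira), so the eccentricity of Quinn is 3.

3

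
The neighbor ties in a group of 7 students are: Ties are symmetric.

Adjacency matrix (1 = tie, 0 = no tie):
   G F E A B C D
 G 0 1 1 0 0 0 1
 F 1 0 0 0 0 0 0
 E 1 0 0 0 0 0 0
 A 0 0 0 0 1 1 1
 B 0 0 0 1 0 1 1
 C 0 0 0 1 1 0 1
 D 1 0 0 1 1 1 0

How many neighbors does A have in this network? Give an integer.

3

A is directly tied to B, C, and D. That is 3 neighbors, so the degree of A is 3.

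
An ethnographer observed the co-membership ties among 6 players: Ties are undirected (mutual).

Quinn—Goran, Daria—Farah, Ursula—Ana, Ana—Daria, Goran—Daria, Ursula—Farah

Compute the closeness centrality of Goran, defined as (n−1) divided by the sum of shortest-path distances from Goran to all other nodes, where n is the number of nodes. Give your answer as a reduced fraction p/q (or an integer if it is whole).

5/9

Distances from Goran: Ana:2, Daria:1, Farah:2, Quinn:1, Ursula:3. Sum = 9.
n = 6, so closeness = 5/9.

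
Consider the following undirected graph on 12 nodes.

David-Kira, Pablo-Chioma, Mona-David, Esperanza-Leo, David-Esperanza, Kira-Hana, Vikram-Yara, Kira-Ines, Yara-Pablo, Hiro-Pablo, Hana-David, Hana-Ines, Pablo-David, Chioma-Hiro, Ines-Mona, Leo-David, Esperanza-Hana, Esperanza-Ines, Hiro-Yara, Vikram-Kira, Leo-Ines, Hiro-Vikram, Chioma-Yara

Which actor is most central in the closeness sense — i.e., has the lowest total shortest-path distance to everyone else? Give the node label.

David

Farness (sum of distances to all others) for each node — Chioma:26, David:16, Esperanza:22, Hana:21, Hiro:23, Ines:22, Kira:19, Leo:23, Mona:24, Pablo:19, Vikram:22, Yara:23.
The smallest farness is 16, for David, so David has the highest closeness.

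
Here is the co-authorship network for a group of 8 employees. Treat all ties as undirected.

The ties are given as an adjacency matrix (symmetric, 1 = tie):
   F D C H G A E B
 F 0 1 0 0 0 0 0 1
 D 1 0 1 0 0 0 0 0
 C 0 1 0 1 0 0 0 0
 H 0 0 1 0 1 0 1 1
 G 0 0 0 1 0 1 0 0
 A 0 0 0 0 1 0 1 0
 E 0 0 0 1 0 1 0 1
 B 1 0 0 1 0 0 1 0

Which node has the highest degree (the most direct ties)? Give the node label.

Degrees — A:2, B:3, C:2, D:2, E:3, F:2, G:2, H:4.
The maximum is 4, attained only by H.

H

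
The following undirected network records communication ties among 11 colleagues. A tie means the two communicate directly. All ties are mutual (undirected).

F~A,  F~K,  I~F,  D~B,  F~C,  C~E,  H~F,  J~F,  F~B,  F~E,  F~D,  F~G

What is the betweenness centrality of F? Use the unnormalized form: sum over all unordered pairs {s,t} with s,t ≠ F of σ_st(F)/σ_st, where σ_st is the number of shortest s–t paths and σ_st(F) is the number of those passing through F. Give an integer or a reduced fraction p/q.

43

Pairs whose geodesics pass through F — C–G: 1; C–K: 1; C–H: 1; C–B: 1; C–D: 1; C–J: 1; C–I: 1; C–A: 1; E–G: 1; E–K: 1; E–H: 1; E–B: 1; E–D: 1; E–J: 1 … (+29 more pairs).
All other pairs contribute 0.
Summing the contributions gives betweenness(F) = 43.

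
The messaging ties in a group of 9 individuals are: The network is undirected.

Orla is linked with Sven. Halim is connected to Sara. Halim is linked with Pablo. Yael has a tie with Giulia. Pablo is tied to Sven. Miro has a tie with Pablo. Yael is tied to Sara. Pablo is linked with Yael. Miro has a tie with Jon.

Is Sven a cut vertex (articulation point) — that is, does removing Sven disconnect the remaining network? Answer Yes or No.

Yes

Removing Sven leaves {Orla} with no path to {Giulia, Halim, Jon, Miro, Pablo, Sara, and Yael}, so the network splits into 2 components. Sven is a cut vertex.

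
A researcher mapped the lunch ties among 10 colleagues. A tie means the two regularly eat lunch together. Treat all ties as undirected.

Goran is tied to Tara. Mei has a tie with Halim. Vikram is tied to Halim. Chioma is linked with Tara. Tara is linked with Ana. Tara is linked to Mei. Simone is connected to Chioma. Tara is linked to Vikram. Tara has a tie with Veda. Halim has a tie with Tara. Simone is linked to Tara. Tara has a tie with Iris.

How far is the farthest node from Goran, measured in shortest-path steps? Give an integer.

2

Distances from Goran: Ana:2, Chioma:2, Halim:2, Iris:2, Mei:2, Simone:2, Tara:1, Veda:2, Vikram:2.
The largest is 2 (to Mei, Ana, Halim, Iris, Chioma, Simone, Veda, and Vikram), so the eccentricity of Goran is 2.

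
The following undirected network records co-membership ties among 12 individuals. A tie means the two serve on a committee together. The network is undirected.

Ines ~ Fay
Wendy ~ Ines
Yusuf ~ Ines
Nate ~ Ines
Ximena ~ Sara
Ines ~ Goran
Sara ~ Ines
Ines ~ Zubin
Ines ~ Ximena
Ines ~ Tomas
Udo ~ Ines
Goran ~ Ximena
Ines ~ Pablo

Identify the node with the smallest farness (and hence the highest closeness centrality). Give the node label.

Farness (sum of distances to all others) for each node — Fay:21, Goran:20, Ines:11, Nate:21, Pablo:21, Sara:20, Tomas:21, Udo:21, Wendy:21, Ximena:19, Yusuf:21, Zubin:21.
The smallest farness is 11, for Ines, so Ines has the highest closeness.

Ines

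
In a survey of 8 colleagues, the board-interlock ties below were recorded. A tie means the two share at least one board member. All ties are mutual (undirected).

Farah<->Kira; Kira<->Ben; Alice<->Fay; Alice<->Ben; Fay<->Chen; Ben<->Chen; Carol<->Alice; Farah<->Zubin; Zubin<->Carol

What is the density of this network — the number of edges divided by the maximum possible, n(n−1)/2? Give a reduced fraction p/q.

9/28

There are 9 edges and 8 nodes, so the maximum possible is C(8,2) = 28.
Density = 9/28.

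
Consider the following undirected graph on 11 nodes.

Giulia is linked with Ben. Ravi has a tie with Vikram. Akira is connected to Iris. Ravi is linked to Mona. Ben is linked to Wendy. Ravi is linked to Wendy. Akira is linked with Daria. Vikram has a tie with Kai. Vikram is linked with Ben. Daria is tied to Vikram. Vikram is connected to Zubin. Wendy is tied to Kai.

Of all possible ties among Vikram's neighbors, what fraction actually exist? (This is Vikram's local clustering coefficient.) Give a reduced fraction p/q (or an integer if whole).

Vikram's neighbors: Ben, Daria, Kai, Ravi, and Zubin (k = 5).
Possible neighbor pairs: C(5,2) = 10. Edges among them: none → e = 0.
Clustering(Vikram) = 0/10 = 0.

0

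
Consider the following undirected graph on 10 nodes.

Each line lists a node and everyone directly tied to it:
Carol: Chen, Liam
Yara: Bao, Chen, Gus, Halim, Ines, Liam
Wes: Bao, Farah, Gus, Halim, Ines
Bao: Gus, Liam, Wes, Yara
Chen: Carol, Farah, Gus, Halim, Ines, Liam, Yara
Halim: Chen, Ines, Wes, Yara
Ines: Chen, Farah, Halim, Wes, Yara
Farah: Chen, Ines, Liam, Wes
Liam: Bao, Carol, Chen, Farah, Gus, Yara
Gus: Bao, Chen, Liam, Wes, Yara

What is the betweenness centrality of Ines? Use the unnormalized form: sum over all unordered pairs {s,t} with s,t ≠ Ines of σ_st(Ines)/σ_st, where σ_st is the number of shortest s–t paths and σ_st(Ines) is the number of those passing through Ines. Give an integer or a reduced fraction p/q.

Pairs whose geodesics pass through Ines — Yara–Wes: 1/4; Yara–Farah: 1/3; Carol–Wes: 1/7; Chen–Wes: 1/4; Farah–Halim: 1/3.
All other pairs contribute 0.
Summing the contributions gives betweenness(Ines) = 55/42.

55/42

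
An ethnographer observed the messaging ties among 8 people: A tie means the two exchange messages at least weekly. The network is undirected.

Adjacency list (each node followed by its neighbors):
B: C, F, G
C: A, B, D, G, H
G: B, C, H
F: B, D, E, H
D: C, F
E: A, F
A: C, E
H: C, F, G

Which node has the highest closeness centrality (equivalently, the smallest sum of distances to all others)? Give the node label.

Farness (sum of distances to all others) for each node — A:12, B:11, C:9, D:12, E:13, F:10, G:12, H:11.
The smallest farness is 9, for C, so C has the highest closeness.

C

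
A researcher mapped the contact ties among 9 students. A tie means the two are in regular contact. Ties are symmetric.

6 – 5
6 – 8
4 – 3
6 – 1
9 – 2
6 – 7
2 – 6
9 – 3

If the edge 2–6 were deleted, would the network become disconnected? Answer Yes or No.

Yes

Without the 2–6 edge there is no alternate route between 2 and 6, so the network disconnects. It is a bridge.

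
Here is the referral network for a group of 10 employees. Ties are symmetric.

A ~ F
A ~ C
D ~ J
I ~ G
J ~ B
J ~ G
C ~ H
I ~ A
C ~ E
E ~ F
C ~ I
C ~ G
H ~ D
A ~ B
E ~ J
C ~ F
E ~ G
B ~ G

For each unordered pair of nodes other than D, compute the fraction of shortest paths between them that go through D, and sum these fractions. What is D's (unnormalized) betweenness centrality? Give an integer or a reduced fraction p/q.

Pairs whose geodesics pass through D — H–B: 1/3; H–J: 1.
All other pairs contribute 0.
Summing the contributions gives betweenness(D) = 4/3.

4/3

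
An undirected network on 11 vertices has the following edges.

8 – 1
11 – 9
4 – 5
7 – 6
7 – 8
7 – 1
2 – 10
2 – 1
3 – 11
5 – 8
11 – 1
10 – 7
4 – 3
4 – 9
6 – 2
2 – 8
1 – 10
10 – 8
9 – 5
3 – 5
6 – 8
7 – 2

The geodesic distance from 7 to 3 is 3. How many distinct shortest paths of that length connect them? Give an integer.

The shortest distance is 3. The length-3 paths are: 7–1–11–3; 7–8–5–3.
That gives 2 distinct shortest paths.

2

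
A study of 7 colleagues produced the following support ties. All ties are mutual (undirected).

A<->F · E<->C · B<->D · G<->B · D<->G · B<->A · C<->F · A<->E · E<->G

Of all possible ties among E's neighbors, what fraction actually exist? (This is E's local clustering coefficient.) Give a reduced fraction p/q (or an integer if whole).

0

E's neighbors: A, C, and G (k = 3).
Possible neighbor pairs: C(3,2) = 3. Edges among them: none → e = 0.
Clustering(E) = 0/3 = 0.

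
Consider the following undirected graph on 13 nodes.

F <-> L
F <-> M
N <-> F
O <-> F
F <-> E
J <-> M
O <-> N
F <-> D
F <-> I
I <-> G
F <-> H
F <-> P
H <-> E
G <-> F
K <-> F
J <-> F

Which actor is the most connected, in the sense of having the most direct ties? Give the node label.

Degrees — D:1, E:2, F:12, G:2, H:2, I:2, J:2, K:1, L:1, M:2, N:2, O:2, P:1.
The maximum is 12, attained only by F.

F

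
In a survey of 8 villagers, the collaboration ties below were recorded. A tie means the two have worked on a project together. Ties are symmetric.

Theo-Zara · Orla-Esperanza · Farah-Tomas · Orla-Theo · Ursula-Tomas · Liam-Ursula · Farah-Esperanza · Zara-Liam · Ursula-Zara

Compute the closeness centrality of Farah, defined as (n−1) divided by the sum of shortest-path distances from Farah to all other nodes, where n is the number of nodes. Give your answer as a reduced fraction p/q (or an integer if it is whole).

7/15

Distances from Farah: Esperanza:1, Liam:3, Orla:2, Theo:3, Tomas:1, Ursula:2, Zara:3. Sum = 15.
n = 8, so closeness = 7/15.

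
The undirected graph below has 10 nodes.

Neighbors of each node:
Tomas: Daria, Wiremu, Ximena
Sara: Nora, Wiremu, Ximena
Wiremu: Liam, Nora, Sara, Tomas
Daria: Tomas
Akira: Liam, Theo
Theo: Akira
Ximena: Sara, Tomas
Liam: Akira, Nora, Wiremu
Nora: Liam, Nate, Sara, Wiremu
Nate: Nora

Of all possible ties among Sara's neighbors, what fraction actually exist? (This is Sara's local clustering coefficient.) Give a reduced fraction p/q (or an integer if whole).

Sara's neighbors: Nora, Wiremu, and Ximena (k = 3).
Possible neighbor pairs: C(3,2) = 3. Edges among them: Nora–Wiremu → e = 1.
Clustering(Sara) = 1/3.

1/3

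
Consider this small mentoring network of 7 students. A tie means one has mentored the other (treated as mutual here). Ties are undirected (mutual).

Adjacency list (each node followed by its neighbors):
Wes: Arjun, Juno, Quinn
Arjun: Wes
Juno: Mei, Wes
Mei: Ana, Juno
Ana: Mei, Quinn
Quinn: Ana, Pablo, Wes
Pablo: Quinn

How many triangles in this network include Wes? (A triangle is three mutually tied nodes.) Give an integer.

Wes's neighbors are Arjun, Juno, and Quinn, but none of them are tied to each other, so no triangle contains Wes.

0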